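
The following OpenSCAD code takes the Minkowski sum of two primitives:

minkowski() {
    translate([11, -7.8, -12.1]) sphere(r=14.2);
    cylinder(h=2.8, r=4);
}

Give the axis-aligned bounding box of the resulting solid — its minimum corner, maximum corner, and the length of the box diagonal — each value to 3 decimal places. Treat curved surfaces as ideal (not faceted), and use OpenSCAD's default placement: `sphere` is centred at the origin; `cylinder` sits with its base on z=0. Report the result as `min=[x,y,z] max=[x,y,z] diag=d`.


A = translate([11, -7.8, -12.1]) sphere(r=14.2) → bbox [-3.2,-22,-26.3] .. [25.2,6.4,2.1]
B = cylinder(h=2.8, r=4) → bbox [-4,-4,0] .. [4,4,2.8]
lo = A.lo+B.lo = [-3.2-4, -22-4, -26.3+0] = [-7.200,-26.000,-26.300]
hi = A.hi+B.hi = [25.2+4, 6.4+4, 2.1+2.8] = [29.200,10.400,4.900]
diag = √(36.4²+36.4²+31.2²) = √3623.36 = 60.194

min=[-7.200,-26.000,-26.300] max=[29.200,10.400,4.900] diag=60.194


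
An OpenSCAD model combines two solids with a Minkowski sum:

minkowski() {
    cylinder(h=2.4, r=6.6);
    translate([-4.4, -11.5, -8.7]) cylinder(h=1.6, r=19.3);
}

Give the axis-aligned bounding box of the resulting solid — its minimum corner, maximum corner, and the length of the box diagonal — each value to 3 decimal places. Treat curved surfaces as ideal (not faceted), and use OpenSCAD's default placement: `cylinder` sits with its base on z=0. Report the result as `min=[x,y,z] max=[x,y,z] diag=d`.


min=[-30.300,-37.400,-8.700] max=[21.500,14.400,-4.700] diag=73.365

A = translate([-4.4, -11.5, -8.7]) cylinder(h=1.6, r=19.3) → bbox [-23.7,-30.8,-8.7] .. [14.9,7.8,-7.1]
B = cylinder(h=2.4, r=6.6) → bbox [-6.6,-6.6,0] .. [6.6,6.6,2.4]
lo = A.lo+B.lo = [-23.7-6.6, -30.8-6.6, -8.7+0] = [-30.300,-37.400,-8.700]
hi = A.hi+B.hi = [14.9+6.6, 7.8+6.6, -7.1+2.4] = [21.500,14.400,-4.700]
diag = √(51.8²+51.8²+4²) = √5382.48 = 73.365


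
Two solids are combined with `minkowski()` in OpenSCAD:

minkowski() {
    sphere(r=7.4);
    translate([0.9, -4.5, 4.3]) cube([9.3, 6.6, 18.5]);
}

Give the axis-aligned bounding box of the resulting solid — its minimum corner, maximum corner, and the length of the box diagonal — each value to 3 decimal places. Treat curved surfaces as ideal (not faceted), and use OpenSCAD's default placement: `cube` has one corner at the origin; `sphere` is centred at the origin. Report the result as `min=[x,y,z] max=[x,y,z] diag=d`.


A = translate([0.9, -4.5, 4.3]) cube([9.3, 6.6, 18.5]) → bbox [0.9,-4.5,4.3] .. [10.2,2.1,22.8]
B = sphere(r=7.4) → bbox [-7.4,-7.4,-7.4] .. [7.4,7.4,7.4]
lo = A.lo+B.lo = [0.9-7.4, -4.5-7.4, 4.3-7.4] = [-6.500,-11.900,-3.100]
hi = A.hi+B.hi = [10.2+7.4, 2.1+7.4, 22.8+7.4] = [17.600,9.500,30.200]
diag = √(24.1²+21.4²+33.3²) = √2147.66 = 46.343

min=[-6.500,-11.900,-3.100] max=[17.600,9.500,30.200] diag=46.343


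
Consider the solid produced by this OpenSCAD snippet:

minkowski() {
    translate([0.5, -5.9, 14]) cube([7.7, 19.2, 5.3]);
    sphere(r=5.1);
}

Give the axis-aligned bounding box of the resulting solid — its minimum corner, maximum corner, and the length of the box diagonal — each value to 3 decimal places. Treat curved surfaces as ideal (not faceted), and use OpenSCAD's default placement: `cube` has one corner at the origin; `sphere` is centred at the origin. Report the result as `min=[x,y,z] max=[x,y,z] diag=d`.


A = translate([0.5, -5.9, 14]) cube([7.7, 19.2, 5.3]) → bbox [0.5,-5.9,14] .. [8.2,13.3,19.3]
B = sphere(r=5.1) → bbox [-5.1,-5.1,-5.1] .. [5.1,5.1,5.1]
lo = A.lo+B.lo = [0.5-5.1, -5.9-5.1, 14-5.1] = [-4.600,-11.000,8.900]
hi = A.hi+B.hi = [8.2+5.1, 13.3+5.1, 19.3+5.1] = [13.300,18.400,24.400]
diag = √(17.9²+29.4²+15.5²) = √1425.02 = 37.749

min=[-4.600,-11.000,8.900] max=[13.300,18.400,24.400] diag=37.749


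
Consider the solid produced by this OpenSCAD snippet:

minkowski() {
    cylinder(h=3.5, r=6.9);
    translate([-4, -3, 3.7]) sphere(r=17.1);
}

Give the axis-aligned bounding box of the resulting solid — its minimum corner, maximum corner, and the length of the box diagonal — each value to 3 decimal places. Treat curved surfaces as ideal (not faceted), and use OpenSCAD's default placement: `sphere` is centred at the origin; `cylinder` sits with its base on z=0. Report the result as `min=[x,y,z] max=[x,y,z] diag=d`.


A = translate([-4, -3, 3.7]) sphere(r=17.1) → bbox [-21.1,-20.1,-13.4] .. [13.1,14.1,20.8]
B = cylinder(h=3.5, r=6.9) → bbox [-6.9,-6.9,0] .. [6.9,6.9,3.5]
lo = A.lo+B.lo = [-21.1-6.9, -20.1-6.9, -13.4+0] = [-28.000,-27.000,-13.400]
hi = A.hi+B.hi = [13.1+6.9, 14.1+6.9, 20.8+3.5] = [20.000,21.000,24.300]
diag = √(48²+48²+37.7²) = √6029.29 = 77.649

min=[-28.000,-27.000,-13.400] max=[20.000,21.000,24.300] diag=77.649


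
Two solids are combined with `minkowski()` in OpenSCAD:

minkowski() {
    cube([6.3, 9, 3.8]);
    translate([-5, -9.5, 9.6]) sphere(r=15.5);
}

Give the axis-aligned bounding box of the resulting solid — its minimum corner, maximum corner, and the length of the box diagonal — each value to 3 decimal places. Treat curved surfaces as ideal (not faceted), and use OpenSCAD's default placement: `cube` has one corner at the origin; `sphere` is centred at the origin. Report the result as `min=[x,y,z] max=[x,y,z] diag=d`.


min=[-20.500,-25.000,-5.900] max=[16.800,15.000,28.900] diag=64.825

A = translate([-5, -9.5, 9.6]) sphere(r=15.5) → bbox [-20.5,-25,-5.9] .. [10.5,6,25.1]
B = cube([6.3, 9, 3.8]) → bbox [0,0,0] .. [6.3,9,3.8]
lo = A.lo+B.lo = [-20.5+0, -25+0, -5.9+0] = [-20.500,-25.000,-5.900]
hi = A.hi+B.hi = [10.5+6.3, 6+9, 25.1+3.8] = [16.800,15.000,28.900]
diag = √(37.3²+40²+34.8²) = √4202.33 = 64.825


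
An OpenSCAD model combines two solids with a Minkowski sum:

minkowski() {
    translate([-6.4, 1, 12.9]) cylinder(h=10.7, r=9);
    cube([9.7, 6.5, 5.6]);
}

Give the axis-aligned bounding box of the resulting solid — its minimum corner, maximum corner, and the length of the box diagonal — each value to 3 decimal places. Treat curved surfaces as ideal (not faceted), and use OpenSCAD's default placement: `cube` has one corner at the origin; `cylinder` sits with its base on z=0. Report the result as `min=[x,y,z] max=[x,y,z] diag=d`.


A = translate([-6.4, 1, 12.9]) cylinder(h=10.7, r=9) → bbox [-15.4,-8,12.9] .. [2.6,10,23.6]
B = cube([9.7, 6.5, 5.6]) → bbox [0,0,0] .. [9.7,6.5,5.6]
lo = A.lo+B.lo = [-15.4+0, -8+0, 12.9+0] = [-15.400,-8.000,12.900]
hi = A.hi+B.hi = [2.6+9.7, 10+6.5, 23.6+5.6] = [12.300,16.500,29.200]
diag = √(27.7²+24.5²+16.3²) = √1633.23 = 40.413

min=[-15.400,-8.000,12.900] max=[12.300,16.500,29.200] diag=40.413


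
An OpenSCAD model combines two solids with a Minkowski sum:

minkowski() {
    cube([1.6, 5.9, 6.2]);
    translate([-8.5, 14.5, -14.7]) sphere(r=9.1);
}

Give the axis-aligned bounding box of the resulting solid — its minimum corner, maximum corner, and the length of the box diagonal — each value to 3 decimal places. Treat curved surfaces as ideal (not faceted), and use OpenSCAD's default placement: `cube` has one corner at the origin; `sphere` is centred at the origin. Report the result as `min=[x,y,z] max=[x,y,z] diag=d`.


min=[-17.600,5.400,-23.800] max=[2.200,29.500,0.600] diag=39.601

A = translate([-8.5, 14.5, -14.7]) sphere(r=9.1) → bbox [-17.6,5.4,-23.8] .. [0.6,23.6,-5.6]
B = cube([1.6, 5.9, 6.2]) → bbox [0,0,0] .. [1.6,5.9,6.2]
lo = A.lo+B.lo = [-17.6+0, 5.4+0, -23.8+0] = [-17.600,5.400,-23.800]
hi = A.hi+B.hi = [0.6+1.6, 23.6+5.9, -5.6+6.2] = [2.200,29.500,0.600]
diag = √(19.8²+24.1²+24.4²) = √1568.21 = 39.601


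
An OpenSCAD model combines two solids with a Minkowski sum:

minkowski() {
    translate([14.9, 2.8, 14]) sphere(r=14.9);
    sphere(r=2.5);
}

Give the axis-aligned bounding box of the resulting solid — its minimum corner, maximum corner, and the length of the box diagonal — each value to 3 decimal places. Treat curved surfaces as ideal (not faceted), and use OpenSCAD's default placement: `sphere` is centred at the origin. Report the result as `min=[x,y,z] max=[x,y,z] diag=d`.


min=[-2.500,-14.600,-3.400] max=[32.300,20.200,31.400] diag=60.275

A = translate([14.9, 2.8, 14]) sphere(r=14.9) → bbox [0,-12.1,-0.9] .. [29.8,17.7,28.9]
B = sphere(r=2.5) → bbox [-2.5,-2.5,-2.5] .. [2.5,2.5,2.5]
lo = A.lo+B.lo = [0-2.5, -12.1-2.5, -0.9-2.5] = [-2.500,-14.600,-3.400]
hi = A.hi+B.hi = [29.8+2.5, 17.7+2.5, 28.9+2.5] = [32.300,20.200,31.400]
diag = √(34.8²+34.8²+34.8²) = √3633.12 = 60.275


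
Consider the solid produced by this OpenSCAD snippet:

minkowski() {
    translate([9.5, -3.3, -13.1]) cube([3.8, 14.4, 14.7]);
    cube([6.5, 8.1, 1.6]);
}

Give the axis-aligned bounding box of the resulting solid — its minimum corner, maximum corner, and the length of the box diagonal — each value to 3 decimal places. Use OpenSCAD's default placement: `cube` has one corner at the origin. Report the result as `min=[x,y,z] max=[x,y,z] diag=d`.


min=[9.500,-3.300,-13.100] max=[19.800,19.200,3.200] diag=29.632

A = translate([9.5, -3.3, -13.1]) cube([3.8, 14.4, 14.7]) → bbox [9.5,-3.3,-13.1] .. [13.3,11.1,1.6]
B = cube([6.5, 8.1, 1.6]) → bbox [0,0,0] .. [6.5,8.1,1.6]
lo = A.lo+B.lo = [9.5+0, -3.3+0, -13.1+0] = [9.500,-3.300,-13.100]
hi = A.hi+B.hi = [13.3+6.5, 11.1+8.1, 1.6+1.6] = [19.800,19.200,3.200]
diag = √(10.3²+22.5²+16.3²) = √878.03 = 29.632


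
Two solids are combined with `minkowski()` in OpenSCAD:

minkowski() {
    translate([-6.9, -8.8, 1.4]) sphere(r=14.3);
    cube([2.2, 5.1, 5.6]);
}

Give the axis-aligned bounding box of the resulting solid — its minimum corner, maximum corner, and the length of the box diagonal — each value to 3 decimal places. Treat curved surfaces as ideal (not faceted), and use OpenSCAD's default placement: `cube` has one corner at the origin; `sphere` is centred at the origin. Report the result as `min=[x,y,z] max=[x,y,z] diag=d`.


A = translate([-6.9, -8.8, 1.4]) sphere(r=14.3) → bbox [-21.2,-23.1,-12.9] .. [7.4,5.5,15.7]
B = cube([2.2, 5.1, 5.6]) → bbox [0,0,0] .. [2.2,5.1,5.6]
lo = A.lo+B.lo = [-21.2+0, -23.1+0, -12.9+0] = [-21.200,-23.100,-12.900]
hi = A.hi+B.hi = [7.4+2.2, 5.5+5.1, 15.7+5.6] = [9.600,10.600,21.300]
diag = √(30.8²+33.7²+34.2²) = √3253.97 = 57.044

min=[-21.200,-23.100,-12.900] max=[9.600,10.600,21.300] diag=57.044


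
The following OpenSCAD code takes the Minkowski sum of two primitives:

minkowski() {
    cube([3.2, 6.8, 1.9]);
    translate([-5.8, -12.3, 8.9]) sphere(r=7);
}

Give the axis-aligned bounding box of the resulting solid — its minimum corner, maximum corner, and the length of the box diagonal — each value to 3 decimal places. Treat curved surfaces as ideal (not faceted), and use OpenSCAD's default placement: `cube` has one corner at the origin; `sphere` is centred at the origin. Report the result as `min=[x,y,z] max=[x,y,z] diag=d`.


A = translate([-5.8, -12.3, 8.9]) sphere(r=7) → bbox [-12.8,-19.3,1.9] .. [1.2,-5.3,15.9]
B = cube([3.2, 6.8, 1.9]) → bbox [0,0,0] .. [3.2,6.8,1.9]
lo = A.lo+B.lo = [-12.8+0, -19.3+0, 1.9+0] = [-12.800,-19.300,1.900]
hi = A.hi+B.hi = [1.2+3.2, -5.3+6.8, 15.9+1.9] = [4.400,1.500,17.800]
diag = √(17.2²+20.8²+15.9²) = √981.29 = 31.326

min=[-12.800,-19.300,1.900] max=[4.400,1.500,17.800] diag=31.326


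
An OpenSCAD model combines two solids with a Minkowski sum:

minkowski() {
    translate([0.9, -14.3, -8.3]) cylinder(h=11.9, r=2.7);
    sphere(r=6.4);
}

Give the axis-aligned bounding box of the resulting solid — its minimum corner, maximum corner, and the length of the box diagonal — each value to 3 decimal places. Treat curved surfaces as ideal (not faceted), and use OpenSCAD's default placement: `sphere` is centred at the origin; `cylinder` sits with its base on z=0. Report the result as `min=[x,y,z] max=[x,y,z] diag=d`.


A = translate([0.9, -14.3, -8.3]) cylinder(h=11.9, r=2.7) → bbox [-1.8,-17,-8.3] .. [3.6,-11.6,3.6]
B = sphere(r=6.4) → bbox [-6.4,-6.4,-6.4] .. [6.4,6.4,6.4]
lo = A.lo+B.lo = [-1.8-6.4, -17-6.4, -8.3-6.4] = [-8.200,-23.400,-14.700]
hi = A.hi+B.hi = [3.6+6.4, -11.6+6.4, 3.6+6.4] = [10.000,-5.200,10.000]
diag = √(18.2²+18.2²+24.7²) = √1272.57 = 35.673

min=[-8.200,-23.400,-14.700] max=[10.000,-5.200,10.000] diag=35.673


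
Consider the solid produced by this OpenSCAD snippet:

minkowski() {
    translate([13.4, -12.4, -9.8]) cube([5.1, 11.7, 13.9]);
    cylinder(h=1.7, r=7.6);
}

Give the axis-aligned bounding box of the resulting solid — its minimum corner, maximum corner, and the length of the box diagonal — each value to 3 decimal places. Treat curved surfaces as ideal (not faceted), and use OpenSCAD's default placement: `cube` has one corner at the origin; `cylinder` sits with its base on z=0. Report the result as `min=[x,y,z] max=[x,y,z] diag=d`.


min=[5.800,-20.000,-9.800] max=[26.100,6.900,5.800] diag=37.136

A = translate([13.4, -12.4, -9.8]) cube([5.1, 11.7, 13.9]) → bbox [13.4,-12.4,-9.8] .. [18.5,-0.7,4.1]
B = cylinder(h=1.7, r=7.6) → bbox [-7.6,-7.6,0] .. [7.6,7.6,1.7]
lo = A.lo+B.lo = [13.4-7.6, -12.4-7.6, -9.8+0] = [5.800,-20.000,-9.800]
hi = A.hi+B.hi = [18.5+7.6, -0.7+7.6, 4.1+1.7] = [26.100,6.900,5.800]
diag = √(20.3²+26.9²+15.6²) = √1379.06 = 37.136


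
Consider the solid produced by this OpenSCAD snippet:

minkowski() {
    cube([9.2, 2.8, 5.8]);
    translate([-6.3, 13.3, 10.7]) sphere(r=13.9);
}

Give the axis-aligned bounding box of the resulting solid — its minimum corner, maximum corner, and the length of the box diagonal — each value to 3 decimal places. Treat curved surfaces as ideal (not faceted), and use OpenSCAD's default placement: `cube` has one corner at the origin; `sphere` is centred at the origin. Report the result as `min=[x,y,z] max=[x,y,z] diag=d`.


A = translate([-6.3, 13.3, 10.7]) sphere(r=13.9) → bbox [-20.2,-0.6,-3.2] .. [7.6,27.2,24.6]
B = cube([9.2, 2.8, 5.8]) → bbox [0,0,0] .. [9.2,2.8,5.8]
lo = A.lo+B.lo = [-20.2+0, -0.6+0, -3.2+0] = [-20.200,-0.600,-3.200]
hi = A.hi+B.hi = [7.6+9.2, 27.2+2.8, 24.6+5.8] = [16.800,30.000,30.400]
diag = √(37²+30.6²+33.6²) = √3434.32 = 58.603

min=[-20.200,-0.600,-3.200] max=[16.800,30.000,30.400] diag=58.603


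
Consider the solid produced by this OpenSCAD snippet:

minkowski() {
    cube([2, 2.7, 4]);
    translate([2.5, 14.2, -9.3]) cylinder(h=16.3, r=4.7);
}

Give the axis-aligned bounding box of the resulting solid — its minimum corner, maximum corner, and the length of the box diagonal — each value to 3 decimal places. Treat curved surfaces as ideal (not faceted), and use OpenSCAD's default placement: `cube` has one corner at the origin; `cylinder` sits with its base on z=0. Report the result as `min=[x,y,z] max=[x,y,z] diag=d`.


min=[-2.200,9.500,-9.300] max=[9.200,21.600,11.000] diag=26.239

A = translate([2.5, 14.2, -9.3]) cylinder(h=16.3, r=4.7) → bbox [-2.2,9.5,-9.3] .. [7.2,18.9,7]
B = cube([2, 2.7, 4]) → bbox [0,0,0] .. [2,2.7,4]
lo = A.lo+B.lo = [-2.2+0, 9.5+0, -9.3+0] = [-2.200,9.500,-9.300]
hi = A.hi+B.hi = [7.2+2, 18.9+2.7, 7+4] = [9.200,21.600,11.000]
diag = √(11.4²+12.1²+20.3²) = √688.46 = 26.239


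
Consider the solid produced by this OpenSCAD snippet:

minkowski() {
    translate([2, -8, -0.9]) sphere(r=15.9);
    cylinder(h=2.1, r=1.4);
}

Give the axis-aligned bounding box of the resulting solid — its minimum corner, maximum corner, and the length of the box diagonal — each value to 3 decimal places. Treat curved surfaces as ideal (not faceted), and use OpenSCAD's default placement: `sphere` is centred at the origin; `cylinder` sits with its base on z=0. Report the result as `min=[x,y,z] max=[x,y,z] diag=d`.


min=[-15.300,-25.300,-16.800] max=[19.300,9.300,17.100] diag=59.528

A = translate([2, -8, -0.9]) sphere(r=15.9) → bbox [-13.9,-23.9,-16.8] .. [17.9,7.9,15]
B = cylinder(h=2.1, r=1.4) → bbox [-1.4,-1.4,0] .. [1.4,1.4,2.1]
lo = A.lo+B.lo = [-13.9-1.4, -23.9-1.4, -16.8+0] = [-15.300,-25.300,-16.800]
hi = A.hi+B.hi = [17.9+1.4, 7.9+1.4, 15+2.1] = [19.300,9.300,17.100]
diag = √(34.6²+34.6²+33.9²) = √3543.53 = 59.528


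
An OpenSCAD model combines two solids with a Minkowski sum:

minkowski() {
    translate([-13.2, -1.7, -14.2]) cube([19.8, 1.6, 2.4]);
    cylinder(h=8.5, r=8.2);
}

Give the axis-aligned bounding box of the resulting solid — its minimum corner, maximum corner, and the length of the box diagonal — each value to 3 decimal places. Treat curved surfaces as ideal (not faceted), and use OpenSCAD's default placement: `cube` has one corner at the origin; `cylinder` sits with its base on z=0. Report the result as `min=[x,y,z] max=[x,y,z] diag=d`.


min=[-21.400,-9.900,-14.200] max=[14.800,8.100,-3.300] diag=41.872

A = translate([-13.2, -1.7, -14.2]) cube([19.8, 1.6, 2.4]) → bbox [-13.2,-1.7,-14.2] .. [6.6,-0.1,-11.8]
B = cylinder(h=8.5, r=8.2) → bbox [-8.2,-8.2,0] .. [8.2,8.2,8.5]
lo = A.lo+B.lo = [-13.2-8.2, -1.7-8.2, -14.2+0] = [-21.400,-9.900,-14.200]
hi = A.hi+B.hi = [6.6+8.2, -0.1+8.2, -11.8+8.5] = [14.800,8.100,-3.300]
diag = √(36.2²+18²+10.9²) = √1753.25 = 41.872


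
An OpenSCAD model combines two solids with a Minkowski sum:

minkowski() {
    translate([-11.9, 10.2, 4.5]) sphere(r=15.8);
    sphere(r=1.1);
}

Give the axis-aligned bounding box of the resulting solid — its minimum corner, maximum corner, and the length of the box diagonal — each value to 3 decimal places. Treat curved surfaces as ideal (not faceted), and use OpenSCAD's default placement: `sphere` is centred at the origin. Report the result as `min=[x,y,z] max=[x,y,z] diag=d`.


A = translate([-11.9, 10.2, 4.5]) sphere(r=15.8) → bbox [-27.7,-5.6,-11.3] .. [3.9,26,20.3]
B = sphere(r=1.1) → bbox [-1.1,-1.1,-1.1] .. [1.1,1.1,1.1]
lo = A.lo+B.lo = [-27.7-1.1, -5.6-1.1, -11.3-1.1] = [-28.800,-6.700,-12.400]
hi = A.hi+B.hi = [3.9+1.1, 26+1.1, 20.3+1.1] = [5.000,27.100,21.400]
diag = √(33.8²+33.8²+33.8²) = √3427.32 = 58.543

min=[-28.800,-6.700,-12.400] max=[5.000,27.100,21.400] diag=58.543


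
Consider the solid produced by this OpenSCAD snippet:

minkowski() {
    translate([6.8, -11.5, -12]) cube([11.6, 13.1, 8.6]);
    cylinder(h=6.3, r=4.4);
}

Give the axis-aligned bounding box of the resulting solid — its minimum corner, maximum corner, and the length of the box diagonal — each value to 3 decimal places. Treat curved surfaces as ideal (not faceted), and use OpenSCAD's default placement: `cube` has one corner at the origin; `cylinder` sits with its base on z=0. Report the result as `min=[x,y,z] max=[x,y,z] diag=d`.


A = translate([6.8, -11.5, -12]) cube([11.6, 13.1, 8.6]) → bbox [6.8,-11.5,-12] .. [18.4,1.6,-3.4]
B = cylinder(h=6.3, r=4.4) → bbox [-4.4,-4.4,0] .. [4.4,4.4,6.3]
lo = A.lo+B.lo = [6.8-4.4, -11.5-4.4, -12+0] = [2.400,-15.900,-12.000]
hi = A.hi+B.hi = [18.4+4.4, 1.6+4.4, -3.4+6.3] = [22.800,6.000,2.900]
diag = √(20.4²+21.9²+14.9²) = √1117.78 = 33.433

min=[2.400,-15.900,-12.000] max=[22.800,6.000,2.900] diag=33.433


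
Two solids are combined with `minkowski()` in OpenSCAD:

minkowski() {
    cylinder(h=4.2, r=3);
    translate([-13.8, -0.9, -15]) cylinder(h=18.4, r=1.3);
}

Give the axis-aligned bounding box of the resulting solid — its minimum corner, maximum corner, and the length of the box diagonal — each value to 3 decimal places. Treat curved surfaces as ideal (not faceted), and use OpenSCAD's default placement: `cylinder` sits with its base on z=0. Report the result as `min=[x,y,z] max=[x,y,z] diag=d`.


min=[-18.100,-5.200,-15.000] max=[-9.500,3.400,7.600] diag=25.665

A = translate([-13.8, -0.9, -15]) cylinder(h=18.4, r=1.3) → bbox [-15.1,-2.2,-15] .. [-12.5,0.4,3.4]
B = cylinder(h=4.2, r=3) → bbox [-3,-3,0] .. [3,3,4.2]
lo = A.lo+B.lo = [-15.1-3, -2.2-3, -15+0] = [-18.100,-5.200,-15.000]
hi = A.hi+B.hi = [-12.5+3, 0.4+3, 3.4+4.2] = [-9.500,3.400,7.600]
diag = √(8.6²+8.6²+22.6²) = √658.68 = 25.665


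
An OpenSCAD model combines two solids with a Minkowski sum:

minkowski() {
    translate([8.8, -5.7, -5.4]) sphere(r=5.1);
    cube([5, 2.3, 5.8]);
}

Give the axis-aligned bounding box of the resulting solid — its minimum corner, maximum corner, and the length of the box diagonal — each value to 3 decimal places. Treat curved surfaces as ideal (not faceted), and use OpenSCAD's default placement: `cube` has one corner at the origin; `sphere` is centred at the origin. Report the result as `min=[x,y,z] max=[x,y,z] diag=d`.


min=[3.700,-10.800,-10.500] max=[18.900,1.700,5.500] diag=25.363

A = translate([8.8, -5.7, -5.4]) sphere(r=5.1) → bbox [3.7,-10.8,-10.5] .. [13.9,-0.6,-0.3]
B = cube([5, 2.3, 5.8]) → bbox [0,0,0] .. [5,2.3,5.8]
lo = A.lo+B.lo = [3.7+0, -10.8+0, -10.5+0] = [3.700,-10.800,-10.500]
hi = A.hi+B.hi = [13.9+5, -0.6+2.3, -0.3+5.8] = [18.900,1.700,5.500]
diag = √(15.2²+12.5²+16²) = √643.29 = 25.363


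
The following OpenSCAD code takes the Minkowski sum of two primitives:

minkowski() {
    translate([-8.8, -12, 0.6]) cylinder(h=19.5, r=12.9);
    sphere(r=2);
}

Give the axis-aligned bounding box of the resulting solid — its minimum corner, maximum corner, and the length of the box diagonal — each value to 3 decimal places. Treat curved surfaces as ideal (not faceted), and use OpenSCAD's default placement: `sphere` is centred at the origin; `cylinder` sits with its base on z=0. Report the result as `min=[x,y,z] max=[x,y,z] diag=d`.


A = translate([-8.8, -12, 0.6]) cylinder(h=19.5, r=12.9) → bbox [-21.7,-24.9,0.6] .. [4.1,0.9,20.1]
B = sphere(r=2) → bbox [-2,-2,-2] .. [2,2,2]
lo = A.lo+B.lo = [-21.7-2, -24.9-2, 0.6-2] = [-23.700,-26.900,-1.400]
hi = A.hi+B.hi = [4.1+2, 0.9+2, 20.1+2] = [6.100,2.900,22.100]
diag = √(29.8²+29.8²+23.5²) = √2328.33 = 48.253

min=[-23.700,-26.900,-1.400] max=[6.100,2.900,22.100] diag=48.253


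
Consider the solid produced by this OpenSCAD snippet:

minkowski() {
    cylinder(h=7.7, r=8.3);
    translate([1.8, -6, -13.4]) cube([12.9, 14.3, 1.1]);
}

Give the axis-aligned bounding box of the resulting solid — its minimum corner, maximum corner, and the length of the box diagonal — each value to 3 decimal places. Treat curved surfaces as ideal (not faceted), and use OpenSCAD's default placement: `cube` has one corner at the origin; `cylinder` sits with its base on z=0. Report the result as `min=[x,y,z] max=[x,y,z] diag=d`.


A = translate([1.8, -6, -13.4]) cube([12.9, 14.3, 1.1]) → bbox [1.8,-6,-13.4] .. [14.7,8.3,-12.3]
B = cylinder(h=7.7, r=8.3) → bbox [-8.3,-8.3,0] .. [8.3,8.3,7.7]
lo = A.lo+B.lo = [1.8-8.3, -6-8.3, -13.4+0] = [-6.500,-14.300,-13.400]
hi = A.hi+B.hi = [14.7+8.3, 8.3+8.3, -12.3+7.7] = [23.000,16.600,-4.600]
diag = √(29.5²+30.9²+8.8²) = √1902.5 = 43.618

min=[-6.500,-14.300,-13.400] max=[23.000,16.600,-4.600] diag=43.618


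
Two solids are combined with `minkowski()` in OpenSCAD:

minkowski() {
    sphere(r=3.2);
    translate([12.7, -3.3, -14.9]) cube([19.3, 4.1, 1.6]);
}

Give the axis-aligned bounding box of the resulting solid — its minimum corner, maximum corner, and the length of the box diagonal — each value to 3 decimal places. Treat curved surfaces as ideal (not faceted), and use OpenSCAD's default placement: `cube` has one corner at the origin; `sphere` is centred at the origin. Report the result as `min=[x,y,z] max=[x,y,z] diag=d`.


A = translate([12.7, -3.3, -14.9]) cube([19.3, 4.1, 1.6]) → bbox [12.7,-3.3,-14.9] .. [32,0.8,-13.3]
B = sphere(r=3.2) → bbox [-3.2,-3.2,-3.2] .. [3.2,3.2,3.2]
lo = A.lo+B.lo = [12.7-3.2, -3.3-3.2, -14.9-3.2] = [9.500,-6.500,-18.100]
hi = A.hi+B.hi = [32+3.2, 0.8+3.2, -13.3+3.2] = [35.200,4.000,-10.100]
diag = √(25.7²+10.5²+8²) = √834.74 = 28.892

min=[9.500,-6.500,-18.100] max=[35.200,4.000,-10.100] diag=28.892


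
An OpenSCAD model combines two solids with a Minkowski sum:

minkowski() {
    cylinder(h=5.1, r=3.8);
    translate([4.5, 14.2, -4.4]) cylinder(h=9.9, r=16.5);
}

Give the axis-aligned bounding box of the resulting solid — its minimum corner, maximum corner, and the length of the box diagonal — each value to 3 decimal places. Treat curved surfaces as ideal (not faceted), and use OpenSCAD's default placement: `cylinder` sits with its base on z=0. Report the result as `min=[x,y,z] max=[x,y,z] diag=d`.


A = translate([4.5, 14.2, -4.4]) cylinder(h=9.9, r=16.5) → bbox [-12,-2.3,-4.4] .. [21,30.7,5.5]
B = cylinder(h=5.1, r=3.8) → bbox [-3.8,-3.8,0] .. [3.8,3.8,5.1]
lo = A.lo+B.lo = [-12-3.8, -2.3-3.8, -4.4+0] = [-15.800,-6.100,-4.400]
hi = A.hi+B.hi = [21+3.8, 30.7+3.8, 5.5+5.1] = [24.800,34.500,10.600]
diag = √(40.6²+40.6²+15²) = √3521.72 = 59.344

min=[-15.800,-6.100,-4.400] max=[24.800,34.500,10.600] diag=59.344


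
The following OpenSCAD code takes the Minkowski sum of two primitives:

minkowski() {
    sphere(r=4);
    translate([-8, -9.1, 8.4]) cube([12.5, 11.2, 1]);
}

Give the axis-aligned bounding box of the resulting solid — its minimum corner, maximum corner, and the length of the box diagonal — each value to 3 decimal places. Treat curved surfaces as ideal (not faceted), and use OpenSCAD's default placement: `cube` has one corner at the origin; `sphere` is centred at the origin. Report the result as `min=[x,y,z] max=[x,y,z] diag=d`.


min=[-12.000,-13.100,4.400] max=[8.500,6.100,13.400] diag=29.494

A = translate([-8, -9.1, 8.4]) cube([12.5, 11.2, 1]) → bbox [-8,-9.1,8.4] .. [4.5,2.1,9.4]
B = sphere(r=4) → bbox [-4,-4,-4] .. [4,4,4]
lo = A.lo+B.lo = [-8-4, -9.1-4, 8.4-4] = [-12.000,-13.100,4.400]
hi = A.hi+B.hi = [4.5+4, 2.1+4, 9.4+4] = [8.500,6.100,13.400]
diag = √(20.5²+19.2²+9²) = √869.89 = 29.494


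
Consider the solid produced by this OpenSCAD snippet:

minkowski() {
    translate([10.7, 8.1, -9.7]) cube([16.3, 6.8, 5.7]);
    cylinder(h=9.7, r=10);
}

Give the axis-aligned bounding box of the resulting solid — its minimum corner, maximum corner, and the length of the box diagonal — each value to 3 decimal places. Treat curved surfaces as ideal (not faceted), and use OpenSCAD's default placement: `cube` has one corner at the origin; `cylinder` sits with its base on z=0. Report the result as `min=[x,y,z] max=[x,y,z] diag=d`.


min=[0.700,-1.900,-9.700] max=[37.000,24.900,5.700] diag=47.677

A = translate([10.7, 8.1, -9.7]) cube([16.3, 6.8, 5.7]) → bbox [10.7,8.1,-9.7] .. [27,14.9,-4]
B = cylinder(h=9.7, r=10) → bbox [-10,-10,0] .. [10,10,9.7]
lo = A.lo+B.lo = [10.7-10, 8.1-10, -9.7+0] = [0.700,-1.900,-9.700]
hi = A.hi+B.hi = [27+10, 14.9+10, -4+9.7] = [37.000,24.900,5.700]
diag = √(36.3²+26.8²+15.4²) = √2273.09 = 47.677


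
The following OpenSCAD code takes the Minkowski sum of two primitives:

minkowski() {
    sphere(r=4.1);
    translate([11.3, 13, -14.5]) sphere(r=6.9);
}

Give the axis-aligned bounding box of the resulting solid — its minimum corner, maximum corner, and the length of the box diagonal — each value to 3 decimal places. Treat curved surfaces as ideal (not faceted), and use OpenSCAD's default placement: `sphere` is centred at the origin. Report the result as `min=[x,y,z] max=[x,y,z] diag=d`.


A = translate([11.3, 13, -14.5]) sphere(r=6.9) → bbox [4.4,6.1,-21.4] .. [18.2,19.9,-7.6]
B = sphere(r=4.1) → bbox [-4.1,-4.1,-4.1] .. [4.1,4.1,4.1]
lo = A.lo+B.lo = [4.4-4.1, 6.1-4.1, -21.4-4.1] = [0.300,2.000,-25.500]
hi = A.hi+B.hi = [18.2+4.1, 19.9+4.1, -7.6+4.1] = [22.300,24.000,-3.500]
diag = √(22²+22²+22²) = √1452 = 38.105

min=[0.300,2.000,-25.500] max=[22.300,24.000,-3.500] diag=38.105


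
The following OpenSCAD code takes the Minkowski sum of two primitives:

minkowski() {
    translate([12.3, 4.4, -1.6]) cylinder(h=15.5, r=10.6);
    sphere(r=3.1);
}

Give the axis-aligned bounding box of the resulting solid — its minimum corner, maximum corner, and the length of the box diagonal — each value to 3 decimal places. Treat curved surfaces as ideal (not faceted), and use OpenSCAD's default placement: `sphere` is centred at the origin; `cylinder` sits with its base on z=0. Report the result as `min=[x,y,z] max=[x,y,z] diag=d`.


min=[-1.400,-9.300,-4.700] max=[26.000,18.100,17.000] diag=44.412

A = translate([12.3, 4.4, -1.6]) cylinder(h=15.5, r=10.6) → bbox [1.7,-6.2,-1.6] .. [22.9,15,13.9]
B = sphere(r=3.1) → bbox [-3.1,-3.1,-3.1] .. [3.1,3.1,3.1]
lo = A.lo+B.lo = [1.7-3.1, -6.2-3.1, -1.6-3.1] = [-1.400,-9.300,-4.700]
hi = A.hi+B.hi = [22.9+3.1, 15+3.1, 13.9+3.1] = [26.000,18.100,17.000]
diag = √(27.4²+27.4²+21.7²) = √1972.41 = 44.412


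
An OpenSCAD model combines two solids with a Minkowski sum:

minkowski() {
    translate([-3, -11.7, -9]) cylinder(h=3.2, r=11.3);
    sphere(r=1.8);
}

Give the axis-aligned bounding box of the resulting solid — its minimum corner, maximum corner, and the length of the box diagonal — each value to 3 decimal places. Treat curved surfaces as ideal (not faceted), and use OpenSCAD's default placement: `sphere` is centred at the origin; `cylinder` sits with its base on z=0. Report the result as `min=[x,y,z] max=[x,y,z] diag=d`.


A = translate([-3, -11.7, -9]) cylinder(h=3.2, r=11.3) → bbox [-14.3,-23,-9] .. [8.3,-0.4,-5.8]
B = sphere(r=1.8) → bbox [-1.8,-1.8,-1.8] .. [1.8,1.8,1.8]
lo = A.lo+B.lo = [-14.3-1.8, -23-1.8, -9-1.8] = [-16.100,-24.800,-10.800]
hi = A.hi+B.hi = [8.3+1.8, -0.4+1.8, -5.8+1.8] = [10.100,1.400,-4.000]
diag = √(26.2²+26.2²+6.8²) = √1419.12 = 37.671

min=[-16.100,-24.800,-10.800] max=[10.100,1.400,-4.000] diag=37.671


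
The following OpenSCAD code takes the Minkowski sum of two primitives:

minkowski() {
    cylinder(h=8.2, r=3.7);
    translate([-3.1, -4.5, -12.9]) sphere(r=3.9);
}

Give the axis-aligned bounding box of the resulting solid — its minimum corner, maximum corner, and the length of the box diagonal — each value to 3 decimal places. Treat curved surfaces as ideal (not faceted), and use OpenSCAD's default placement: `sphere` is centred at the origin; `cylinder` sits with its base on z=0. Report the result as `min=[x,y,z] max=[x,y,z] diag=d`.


A = translate([-3.1, -4.5, -12.9]) sphere(r=3.9) → bbox [-7,-8.4,-16.8] .. [0.8,-0.6,-9]
B = cylinder(h=8.2, r=3.7) → bbox [-3.7,-3.7,0] .. [3.7,3.7,8.2]
lo = A.lo+B.lo = [-7-3.7, -8.4-3.7, -16.8+0] = [-10.700,-12.100,-16.800]
hi = A.hi+B.hi = [0.8+3.7, -0.6+3.7, -9+8.2] = [4.500,3.100,-0.800]
diag = √(15.2²+15.2²+16²) = √718.08 = 26.797

min=[-10.700,-12.100,-16.800] max=[4.500,3.100,-0.800] diag=26.797


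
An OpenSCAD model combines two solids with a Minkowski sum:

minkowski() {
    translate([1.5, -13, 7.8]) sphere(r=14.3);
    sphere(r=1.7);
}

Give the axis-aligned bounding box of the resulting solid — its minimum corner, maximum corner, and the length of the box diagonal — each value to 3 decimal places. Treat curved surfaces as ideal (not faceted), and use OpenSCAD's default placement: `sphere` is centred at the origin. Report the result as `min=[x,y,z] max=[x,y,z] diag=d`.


A = translate([1.5, -13, 7.8]) sphere(r=14.3) → bbox [-12.8,-27.3,-6.5] .. [15.8,1.3,22.1]
B = sphere(r=1.7) → bbox [-1.7,-1.7,-1.7] .. [1.7,1.7,1.7]
lo = A.lo+B.lo = [-12.8-1.7, -27.3-1.7, -6.5-1.7] = [-14.500,-29.000,-8.200]
hi = A.hi+B.hi = [15.8+1.7, 1.3+1.7, 22.1+1.7] = [17.500,3.000,23.800]
diag = √(32²+32²+32²) = √3072 = 55.426

min=[-14.500,-29.000,-8.200] max=[17.500,3.000,23.800] diag=55.426


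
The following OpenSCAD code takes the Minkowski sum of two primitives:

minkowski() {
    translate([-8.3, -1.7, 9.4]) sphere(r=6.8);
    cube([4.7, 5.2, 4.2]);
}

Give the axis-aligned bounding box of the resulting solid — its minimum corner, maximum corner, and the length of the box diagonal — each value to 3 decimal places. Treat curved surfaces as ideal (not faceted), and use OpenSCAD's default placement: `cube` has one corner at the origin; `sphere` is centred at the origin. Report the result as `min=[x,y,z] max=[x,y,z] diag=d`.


min=[-15.100,-8.500,2.600] max=[3.200,10.300,20.400] diag=31.704

A = translate([-8.3, -1.7, 9.4]) sphere(r=6.8) → bbox [-15.1,-8.5,2.6] .. [-1.5,5.1,16.2]
B = cube([4.7, 5.2, 4.2]) → bbox [0,0,0] .. [4.7,5.2,4.2]
lo = A.lo+B.lo = [-15.1+0, -8.5+0, 2.6+0] = [-15.100,-8.500,2.600]
hi = A.hi+B.hi = [-1.5+4.7, 5.1+5.2, 16.2+4.2] = [3.200,10.300,20.400]
diag = √(18.3²+18.8²+17.8²) = √1005.17 = 31.704


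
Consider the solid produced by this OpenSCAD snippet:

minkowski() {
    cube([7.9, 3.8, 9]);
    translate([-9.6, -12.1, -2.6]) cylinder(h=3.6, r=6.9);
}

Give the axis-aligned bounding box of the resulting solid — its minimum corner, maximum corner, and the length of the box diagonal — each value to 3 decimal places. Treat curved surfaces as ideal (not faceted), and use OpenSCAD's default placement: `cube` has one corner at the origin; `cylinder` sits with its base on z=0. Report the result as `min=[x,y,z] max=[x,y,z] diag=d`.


min=[-16.500,-19.000,-2.600] max=[5.200,-1.400,10.000] diag=30.650

A = translate([-9.6, -12.1, -2.6]) cylinder(h=3.6, r=6.9) → bbox [-16.5,-19,-2.6] .. [-2.7,-5.2,1]
B = cube([7.9, 3.8, 9]) → bbox [0,0,0] .. [7.9,3.8,9]
lo = A.lo+B.lo = [-16.5+0, -19+0, -2.6+0] = [-16.500,-19.000,-2.600]
hi = A.hi+B.hi = [-2.7+7.9, -5.2+3.8, 1+9] = [5.200,-1.400,10.000]
diag = √(21.7²+17.6²+12.6²) = √939.41 = 30.650


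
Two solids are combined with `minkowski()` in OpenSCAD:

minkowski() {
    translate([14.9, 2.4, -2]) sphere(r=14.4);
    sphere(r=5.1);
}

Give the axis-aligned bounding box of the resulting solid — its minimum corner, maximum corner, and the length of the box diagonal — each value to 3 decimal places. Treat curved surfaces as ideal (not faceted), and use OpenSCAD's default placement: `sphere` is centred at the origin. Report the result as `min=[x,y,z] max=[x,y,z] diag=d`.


min=[-4.600,-17.100,-21.500] max=[34.400,21.900,17.500] diag=67.550

A = translate([14.9, 2.4, -2]) sphere(r=14.4) → bbox [0.5,-12,-16.4] .. [29.3,16.8,12.4]
B = sphere(r=5.1) → bbox [-5.1,-5.1,-5.1] .. [5.1,5.1,5.1]
lo = A.lo+B.lo = [0.5-5.1, -12-5.1, -16.4-5.1] = [-4.600,-17.100,-21.500]
hi = A.hi+B.hi = [29.3+5.1, 16.8+5.1, 12.4+5.1] = [34.400,21.900,17.500]
diag = √(39²+39²+39²) = √4563 = 67.550


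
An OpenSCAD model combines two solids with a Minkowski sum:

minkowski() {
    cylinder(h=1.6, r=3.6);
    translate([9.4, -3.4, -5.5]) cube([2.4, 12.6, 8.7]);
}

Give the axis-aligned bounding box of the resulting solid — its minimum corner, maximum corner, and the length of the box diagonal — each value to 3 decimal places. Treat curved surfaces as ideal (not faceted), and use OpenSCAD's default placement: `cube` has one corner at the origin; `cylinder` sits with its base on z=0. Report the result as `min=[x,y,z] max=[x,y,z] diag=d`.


A = translate([9.4, -3.4, -5.5]) cube([2.4, 12.6, 8.7]) → bbox [9.4,-3.4,-5.5] .. [11.8,9.2,3.2]
B = cylinder(h=1.6, r=3.6) → bbox [-3.6,-3.6,0] .. [3.6,3.6,1.6]
lo = A.lo+B.lo = [9.4-3.6, -3.4-3.6, -5.5+0] = [5.800,-7.000,-5.500]
hi = A.hi+B.hi = [11.8+3.6, 9.2+3.6, 3.2+1.6] = [15.400,12.800,4.800]
diag = √(9.6²+19.8²+10.3²) = √590.29 = 24.296

min=[5.800,-7.000,-5.500] max=[15.400,12.800,4.800] diag=24.296


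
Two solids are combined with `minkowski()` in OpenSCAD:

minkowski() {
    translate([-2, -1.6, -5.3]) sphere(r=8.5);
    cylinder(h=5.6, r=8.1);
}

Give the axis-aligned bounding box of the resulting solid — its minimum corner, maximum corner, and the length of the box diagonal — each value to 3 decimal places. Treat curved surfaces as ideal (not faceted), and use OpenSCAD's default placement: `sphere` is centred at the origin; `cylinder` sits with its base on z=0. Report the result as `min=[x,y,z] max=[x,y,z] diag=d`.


A = translate([-2, -1.6, -5.3]) sphere(r=8.5) → bbox [-10.5,-10.1,-13.8] .. [6.5,6.9,3.2]
B = cylinder(h=5.6, r=8.1) → bbox [-8.1,-8.1,0] .. [8.1,8.1,5.6]
lo = A.lo+B.lo = [-10.5-8.1, -10.1-8.1, -13.8+0] = [-18.600,-18.200,-13.800]
hi = A.hi+B.hi = [6.5+8.1, 6.9+8.1, 3.2+5.6] = [14.600,15.000,8.800]
diag = √(33.2²+33.2²+22.6²) = √2715.24 = 52.108

min=[-18.600,-18.200,-13.800] max=[14.600,15.000,8.800] diag=52.108


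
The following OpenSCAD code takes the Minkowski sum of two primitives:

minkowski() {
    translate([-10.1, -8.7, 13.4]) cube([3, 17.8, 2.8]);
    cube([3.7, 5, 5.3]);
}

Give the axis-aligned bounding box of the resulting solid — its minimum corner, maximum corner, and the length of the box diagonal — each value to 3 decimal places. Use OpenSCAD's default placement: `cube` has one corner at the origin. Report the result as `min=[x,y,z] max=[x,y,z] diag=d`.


A = translate([-10.1, -8.7, 13.4]) cube([3, 17.8, 2.8]) → bbox [-10.1,-8.7,13.4] .. [-7.1,9.1,16.2]
B = cube([3.7, 5, 5.3]) → bbox [0,0,0] .. [3.7,5,5.3]
lo = A.lo+B.lo = [-10.1+0, -8.7+0, 13.4+0] = [-10.100,-8.700,13.400]
hi = A.hi+B.hi = [-7.1+3.7, 9.1+5, 16.2+5.3] = [-3.400,14.100,21.500]
diag = √(6.7²+22.8²+8.1²) = √630.34 = 25.107

min=[-10.100,-8.700,13.400] max=[-3.400,14.100,21.500] diag=25.107


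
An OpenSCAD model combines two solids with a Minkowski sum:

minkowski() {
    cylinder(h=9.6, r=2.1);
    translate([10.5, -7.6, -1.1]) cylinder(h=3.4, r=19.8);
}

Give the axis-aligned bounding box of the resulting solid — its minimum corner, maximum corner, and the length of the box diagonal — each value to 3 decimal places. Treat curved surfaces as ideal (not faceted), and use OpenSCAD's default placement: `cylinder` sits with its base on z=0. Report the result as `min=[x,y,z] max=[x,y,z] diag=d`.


A = translate([10.5, -7.6, -1.1]) cylinder(h=3.4, r=19.8) → bbox [-9.3,-27.4,-1.1] .. [30.3,12.2,2.3]
B = cylinder(h=9.6, r=2.1) → bbox [-2.1,-2.1,0] .. [2.1,2.1,9.6]
lo = A.lo+B.lo = [-9.3-2.1, -27.4-2.1, -1.1+0] = [-11.400,-29.500,-1.100]
hi = A.hi+B.hi = [30.3+2.1, 12.2+2.1, 2.3+9.6] = [32.400,14.300,11.900]
diag = √(43.8²+43.8²+13²) = √4005.88 = 63.292

min=[-11.400,-29.500,-1.100] max=[32.400,14.300,11.900] diag=63.292


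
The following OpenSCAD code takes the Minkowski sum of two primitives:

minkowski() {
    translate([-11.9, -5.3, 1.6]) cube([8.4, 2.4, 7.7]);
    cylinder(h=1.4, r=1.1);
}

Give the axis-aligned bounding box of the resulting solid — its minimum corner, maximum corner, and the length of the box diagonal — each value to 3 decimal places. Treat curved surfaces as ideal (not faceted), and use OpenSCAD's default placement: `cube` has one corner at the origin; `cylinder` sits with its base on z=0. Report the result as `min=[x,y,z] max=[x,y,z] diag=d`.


min=[-13.000,-6.400,1.600] max=[-2.400,-1.800,10.700] diag=14.708

A = translate([-11.9, -5.3, 1.6]) cube([8.4, 2.4, 7.7]) → bbox [-11.9,-5.3,1.6] .. [-3.5,-2.9,9.3]
B = cylinder(h=1.4, r=1.1) → bbox [-1.1,-1.1,0] .. [1.1,1.1,1.4]
lo = A.lo+B.lo = [-11.9-1.1, -5.3-1.1, 1.6+0] = [-13.000,-6.400,1.600]
hi = A.hi+B.hi = [-3.5+1.1, -2.9+1.1, 9.3+1.4] = [-2.400,-1.800,10.700]
diag = √(10.6²+4.6²+9.1²) = √216.33 = 14.708


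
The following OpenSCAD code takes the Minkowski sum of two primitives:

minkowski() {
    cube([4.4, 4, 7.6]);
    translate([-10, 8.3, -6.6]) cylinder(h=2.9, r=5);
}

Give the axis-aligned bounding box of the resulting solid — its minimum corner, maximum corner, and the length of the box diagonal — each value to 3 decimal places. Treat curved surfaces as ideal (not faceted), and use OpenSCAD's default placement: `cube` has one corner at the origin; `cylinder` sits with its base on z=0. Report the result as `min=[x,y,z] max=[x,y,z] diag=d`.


A = translate([-10, 8.3, -6.6]) cylinder(h=2.9, r=5) → bbox [-15,3.3,-6.6] .. [-5,13.3,-3.7]
B = cube([4.4, 4, 7.6]) → bbox [0,0,0] .. [4.4,4,7.6]
lo = A.lo+B.lo = [-15+0, 3.3+0, -6.6+0] = [-15.000,3.300,-6.600]
hi = A.hi+B.hi = [-5+4.4, 13.3+4, -3.7+7.6] = [-0.600,17.300,3.900]
diag = √(14.4²+14²+10.5²) = √513.61 = 22.663

min=[-15.000,3.300,-6.600] max=[-0.600,17.300,3.900] diag=22.663


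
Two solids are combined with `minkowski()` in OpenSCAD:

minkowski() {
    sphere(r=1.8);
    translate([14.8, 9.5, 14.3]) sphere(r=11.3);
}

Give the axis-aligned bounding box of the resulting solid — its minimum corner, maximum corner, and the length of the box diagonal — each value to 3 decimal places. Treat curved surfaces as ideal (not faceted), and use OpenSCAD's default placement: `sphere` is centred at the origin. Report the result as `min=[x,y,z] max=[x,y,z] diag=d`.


min=[1.700,-3.600,1.200] max=[27.900,22.600,27.400] diag=45.380

A = translate([14.8, 9.5, 14.3]) sphere(r=11.3) → bbox [3.5,-1.8,3] .. [26.1,20.8,25.6]
B = sphere(r=1.8) → bbox [-1.8,-1.8,-1.8] .. [1.8,1.8,1.8]
lo = A.lo+B.lo = [3.5-1.8, -1.8-1.8, 3-1.8] = [1.700,-3.600,1.200]
hi = A.hi+B.hi = [26.1+1.8, 20.8+1.8, 25.6+1.8] = [27.900,22.600,27.400]
diag = √(26.2²+26.2²+26.2²) = √2059.32 = 45.380
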